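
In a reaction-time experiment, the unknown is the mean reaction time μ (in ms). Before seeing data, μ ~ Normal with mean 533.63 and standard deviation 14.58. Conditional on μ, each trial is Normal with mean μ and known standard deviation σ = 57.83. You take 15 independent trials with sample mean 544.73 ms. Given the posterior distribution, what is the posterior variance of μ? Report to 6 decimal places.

For Normal data with known variance σ², a Normal(μ₀, σ₀²) prior on μ is conjugate. Posterior precision = 1/σ₀² + n/σ²; posterior mean is the precision-weighted average of μ₀ and x̄.
σ₀² = 14.58² = 212.5764, σ² = 57.83² = 3344.3089; σ² + n·σ₀² = 3344.3089 + 15·212.5764 = 6532.9549.
Posterior precision = 1/σ₀² + n/σ² = 1/212.5764 + 15/3344.3089 = (σ² + n·σ₀²)/(σ₀²σ²) = 6532.9549/(212.5764·3344.3089); posterior variance σₙ² = σ₀²σ²/(σ² + n·σ₀²) = 212.5764·3344.3089/6532.9549 = 108.820764.

108.820764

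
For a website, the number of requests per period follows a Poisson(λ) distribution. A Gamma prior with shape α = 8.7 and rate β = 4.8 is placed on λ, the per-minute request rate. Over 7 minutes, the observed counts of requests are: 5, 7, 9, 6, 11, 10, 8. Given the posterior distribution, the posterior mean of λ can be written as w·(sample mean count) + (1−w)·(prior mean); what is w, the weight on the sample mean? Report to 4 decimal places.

0.5932

With a Gamma(shape α, rate β) prior, the Poisson likelihood is conjugate: the posterior is Gamma(α + ΣXᵢ, β + n).
Posterior mean = (α₀+S)/(β₀+n) = [n/(β₀+n)]·(S/n) + [β₀/(β₀+n)]·(α₀/β₀), so only n and β₀ enter the weight.
Weight on data w = n/(β₀+n) = 7/(4.8+7) = 7/11.8 = 0.5932.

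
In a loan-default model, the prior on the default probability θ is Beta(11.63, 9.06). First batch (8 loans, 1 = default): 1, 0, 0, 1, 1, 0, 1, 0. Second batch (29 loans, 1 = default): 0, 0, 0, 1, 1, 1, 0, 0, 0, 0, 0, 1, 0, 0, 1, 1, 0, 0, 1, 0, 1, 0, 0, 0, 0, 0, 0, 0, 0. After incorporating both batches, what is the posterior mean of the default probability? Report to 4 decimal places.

The Beta prior is conjugate to a Binomial/Bernoulli likelihood; the update adds successes to α and failures to β.
After batch 1: Beta(11.63+4, 9.06+4) = Beta(15.63, 13.06).
After batch 2: Beta(15.63+8, 13.06+21) = Beta(23.63, 34.06).
Posterior mean = α/(α+β) = 23.63/57.69 = 0.4096.

0.4096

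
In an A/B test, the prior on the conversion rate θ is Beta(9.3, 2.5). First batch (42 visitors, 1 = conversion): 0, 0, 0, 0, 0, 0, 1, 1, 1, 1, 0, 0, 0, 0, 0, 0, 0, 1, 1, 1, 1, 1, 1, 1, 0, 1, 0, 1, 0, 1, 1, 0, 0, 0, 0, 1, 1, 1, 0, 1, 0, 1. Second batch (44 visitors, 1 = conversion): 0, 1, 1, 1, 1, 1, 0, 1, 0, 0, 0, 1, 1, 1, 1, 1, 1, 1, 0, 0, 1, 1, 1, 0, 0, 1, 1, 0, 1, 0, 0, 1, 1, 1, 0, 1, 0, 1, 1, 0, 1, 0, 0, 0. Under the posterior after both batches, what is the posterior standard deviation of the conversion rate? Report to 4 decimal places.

The Beta prior is conjugate to a Binomial/Bernoulli likelihood; the update adds successes to α and failures to β.
After batch 1: Beta(9.3+20, 2.5+22) = Beta(29.3, 24.5).
After batch 2: Beta(29.3+26, 24.5+18) = Beta(55.3, 42.5).
Var = αβ/((α+β)²(α+β+1)) = 55.3·42.5/(97.8²·98.8) = 0.00248702; SD = √0.00248702 = 0.0499.

0.0499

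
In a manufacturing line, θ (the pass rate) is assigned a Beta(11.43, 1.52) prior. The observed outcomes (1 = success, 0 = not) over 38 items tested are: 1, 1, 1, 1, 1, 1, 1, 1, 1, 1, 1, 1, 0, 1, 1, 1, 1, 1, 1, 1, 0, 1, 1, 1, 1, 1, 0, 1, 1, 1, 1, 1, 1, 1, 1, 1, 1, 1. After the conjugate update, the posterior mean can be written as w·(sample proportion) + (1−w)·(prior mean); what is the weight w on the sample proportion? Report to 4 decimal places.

The Beta prior is conjugate to a Binomial/Bernoulli likelihood; the update adds successes to α and failures to β.
Posterior mean = (α₀+k)/(α₀+β₀+n) = [n/(α₀+β₀+n)]·(k/n) + [(α₀+β₀)/(α₀+β₀+n)]·α₀/(α₀+β₀), so only n and the prior enter the weight.
The weight on the data is w = n/(α₀+β₀+n) = 38/(11.43+1.52+38) = 38/50.95 = 0.7458.

0.7458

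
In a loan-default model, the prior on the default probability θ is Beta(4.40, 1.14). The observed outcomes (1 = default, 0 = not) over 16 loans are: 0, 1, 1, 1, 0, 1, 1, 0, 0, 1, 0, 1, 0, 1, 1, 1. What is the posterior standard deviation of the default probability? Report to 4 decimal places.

The Beta prior is conjugate to a Binomial/Bernoulli likelihood; the update adds successes to α and failures to β.
Posterior: Beta(α+k, β+n−k) = Beta(4.40+10, 1.14+6) = Beta(14.40, 7.14).
Var = αβ/((α+β)²(α+β+1)) = 14.40·7.14/(21.54²·22.54) = 0.00983140; SD = √0.00983140 = 0.0992.

0.0992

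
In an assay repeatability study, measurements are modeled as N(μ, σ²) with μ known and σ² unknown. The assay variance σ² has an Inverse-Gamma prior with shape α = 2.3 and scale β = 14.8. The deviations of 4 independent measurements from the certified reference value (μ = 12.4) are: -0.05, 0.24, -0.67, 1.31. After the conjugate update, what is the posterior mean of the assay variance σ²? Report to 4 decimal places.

With known mean μ and an Inverse-Gamma(α, β) prior on σ², the Normal likelihood is conjugate: posterior is Inv-Gamma(α + n/2, β + Σ(xᵢ−μ)²/2).
Σ(xᵢ−μ)² = (-0.05)² + (0.24)² + (-0.67)² + (1.31)² = 2.2251.
Posterior: Inv-Gamma(2.3 + 4/2, 14.8 + 2.2251/2) = Inv-Gamma(4.30, 15.91255).
E[σ²|data] = β/(α−1) = 15.91255/3.30 = 4.8220.

4.8220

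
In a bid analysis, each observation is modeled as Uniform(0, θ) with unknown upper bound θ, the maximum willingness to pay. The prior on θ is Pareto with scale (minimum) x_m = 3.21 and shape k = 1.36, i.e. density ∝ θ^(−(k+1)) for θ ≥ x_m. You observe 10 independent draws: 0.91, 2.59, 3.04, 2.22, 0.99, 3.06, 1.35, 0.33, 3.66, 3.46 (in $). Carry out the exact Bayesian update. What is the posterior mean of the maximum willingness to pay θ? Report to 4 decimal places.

A Pareto(scale x_m, shape k) prior on the upper bound θ of Uniform(0, θ) is conjugate: posterior is Pareto(max(x_m, max xᵢ), k + n).
Sample maximum = 3.66; prior scale x_m = 3.21 → posterior scale = max = 3.66.
Posterior shape = 1.36 + 10 = 11.36.
E[θ|data] = k·x_m/(k−1) = 11.36·3.66/10.36 = 4.0133.

4.0133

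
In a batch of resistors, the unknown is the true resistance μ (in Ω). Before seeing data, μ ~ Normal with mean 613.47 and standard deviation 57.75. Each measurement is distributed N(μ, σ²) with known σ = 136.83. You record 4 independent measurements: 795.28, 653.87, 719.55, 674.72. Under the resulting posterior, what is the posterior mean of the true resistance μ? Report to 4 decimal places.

For Normal data with known variance σ², a Normal(μ₀, σ₀²) prior on μ is conjugate. Posterior precision = 1/σ₀² + n/σ²; posterior mean is the precision-weighted average of μ₀ and x̄.
Σxᵢ = 795.28 + 653.87 + 719.55 + 674.72 = 2843.42, so n·x̄ = 2843.42.
σ₀² = 57.75² = 3335.0625, σ² = 136.83² = 18722.4489; σ² + n·σ₀² = 18722.4489 + 4·3335.0625 = 32062.6989.
Posterior mean = (μ₀/σ₀² + n·x̄/σ²)/(1/σ₀² + n/σ²) = (σ²·μ₀ + σ₀²·n·x̄)/(σ² + n·σ₀²) = (18722.4489·613.47 + 3335.0625·2843.42)/32062.6989 = 20968644.140433/32062.6989 = 653.9887.

653.9887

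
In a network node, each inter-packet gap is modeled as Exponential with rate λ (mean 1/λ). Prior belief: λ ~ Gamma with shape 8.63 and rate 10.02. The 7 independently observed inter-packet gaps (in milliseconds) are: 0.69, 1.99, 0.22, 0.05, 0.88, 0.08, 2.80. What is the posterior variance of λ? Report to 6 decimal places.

With a Gamma(shape α, rate β) prior on the exponential rate λ, the posterior after n observations with total T = Σxᵢ is Gamma(α+n, β+T).
Sum of observations T = 6.71 milliseconds; n = 7.
Posterior: Gamma(8.63+7, 10.02+6.71) = Gamma(15.63, 16.73).
Var = α/β² = 0.055843.

0.055843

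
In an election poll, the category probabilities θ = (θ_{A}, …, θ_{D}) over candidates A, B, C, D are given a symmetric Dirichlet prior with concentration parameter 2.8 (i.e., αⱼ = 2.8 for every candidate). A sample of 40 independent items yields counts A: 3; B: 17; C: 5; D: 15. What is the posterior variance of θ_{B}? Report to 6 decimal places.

0.004543

The Dirichlet prior is conjugate to the Multinomial likelihood: each posterior αⱼ = prior αⱼ + observed count nⱼ.
Posterior concentration: (5.8, 19.8, 7.8, 17.8), total = 51.2.
Var[θ_j] = α_j(Σα−α_j)/((Σα)²(Σα+1)) = 19.8·31.4/(51.2²·52.2) = 0.004543.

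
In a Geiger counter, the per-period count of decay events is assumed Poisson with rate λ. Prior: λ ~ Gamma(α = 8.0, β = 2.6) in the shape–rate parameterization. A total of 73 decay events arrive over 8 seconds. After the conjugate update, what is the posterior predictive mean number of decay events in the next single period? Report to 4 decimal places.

With a Gamma(shape α, rate β) prior, the Poisson likelihood is conjugate: the posterior is Gamma(α + ΣXᵢ, β + n).
Posterior: Gamma(α+S, β+n) = Gamma(8.0+73, 2.6+8) = Gamma(81.0, 10.6).
The predictive distribution for one future period is NegBinom with mean α/β = 7.6415.

7.6415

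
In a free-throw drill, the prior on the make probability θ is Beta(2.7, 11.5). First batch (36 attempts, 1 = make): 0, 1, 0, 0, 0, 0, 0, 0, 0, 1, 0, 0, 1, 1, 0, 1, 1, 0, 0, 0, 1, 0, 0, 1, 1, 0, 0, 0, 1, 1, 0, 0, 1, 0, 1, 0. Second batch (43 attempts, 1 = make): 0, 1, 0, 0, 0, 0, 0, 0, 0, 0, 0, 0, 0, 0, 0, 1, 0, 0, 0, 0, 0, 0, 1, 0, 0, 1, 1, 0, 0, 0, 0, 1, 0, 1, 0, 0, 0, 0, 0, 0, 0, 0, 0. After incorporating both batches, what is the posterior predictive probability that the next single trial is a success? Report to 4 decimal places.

0.2436

The Beta prior is conjugate to a Binomial/Bernoulli likelihood; the update adds successes to α and failures to β.
After batch 1: Beta(2.7+13, 11.5+23) = Beta(15.7, 34.5).
After batch 2: Beta(15.7+7, 34.5+36) = Beta(22.7, 70.5).
For a single future Bernoulli trial, P(success | data) = α/(α+β) = 0.2436.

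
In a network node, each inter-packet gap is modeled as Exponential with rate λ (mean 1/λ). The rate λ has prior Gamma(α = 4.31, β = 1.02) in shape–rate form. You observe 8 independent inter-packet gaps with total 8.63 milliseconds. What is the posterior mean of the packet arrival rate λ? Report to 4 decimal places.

With a Gamma(shape α, rate β) prior on the exponential rate λ, the posterior after n observations with total T = Σxᵢ is Gamma(α+n, β+T).
Posterior: Gamma(4.31+8, 1.02+8.63) = Gamma(12.31, 9.65).
Posterior mean of λ = α/β = 12.31/9.65 = 1.2756.

1.2756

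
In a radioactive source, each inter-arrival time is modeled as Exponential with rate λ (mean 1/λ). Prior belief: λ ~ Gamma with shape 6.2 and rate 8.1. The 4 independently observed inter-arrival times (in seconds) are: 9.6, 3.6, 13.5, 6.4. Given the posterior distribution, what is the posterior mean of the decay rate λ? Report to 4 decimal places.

0.2476

With a Gamma(shape α, rate β) prior on the exponential rate λ, the posterior after n observations with total T = Σxᵢ is Gamma(α+n, β+T).
Sum of observations T = 33.1 seconds; n = 4.
Posterior: Gamma(6.2+4, 8.1+33.1) = Gamma(10.2, 41.2).
Posterior mean of λ = α/β = 10.2/41.2 = 0.2476.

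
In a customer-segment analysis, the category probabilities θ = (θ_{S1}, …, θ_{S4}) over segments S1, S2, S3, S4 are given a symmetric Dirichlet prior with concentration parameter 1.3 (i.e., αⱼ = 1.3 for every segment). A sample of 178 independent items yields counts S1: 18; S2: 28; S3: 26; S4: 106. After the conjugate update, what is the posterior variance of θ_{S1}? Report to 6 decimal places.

0.000512

The Dirichlet prior is conjugate to the Multinomial likelihood: each posterior αⱼ = prior αⱼ + observed count nⱼ.
Posterior concentration: (19.3, 29.3, 27.3, 107.3), total = 183.2.
Var[θ_j] = α_j(Σα−α_j)/((Σα)²(Σα+1)) = 19.3·163.9/(183.2²·184.2) = 0.000512.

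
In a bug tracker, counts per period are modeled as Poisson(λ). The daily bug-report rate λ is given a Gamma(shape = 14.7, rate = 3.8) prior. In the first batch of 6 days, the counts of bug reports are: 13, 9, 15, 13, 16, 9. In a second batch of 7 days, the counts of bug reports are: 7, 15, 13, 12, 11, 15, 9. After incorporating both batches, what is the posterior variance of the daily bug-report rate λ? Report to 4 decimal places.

With a Gamma(shape α, rate β) prior, the Poisson likelihood is conjugate: the posterior is Gamma(α + ΣXᵢ, β + n).
Batch 1: sum of counts S = 75 over n = 6 days.
After batch 1: Gamma(α+S, β+n) = Gamma(14.7+75, 3.8+6) = Gamma(89.7, 9.8).
Batch 2: sum of counts S = 82 over n = 7 days.
After batch 2: Gamma(α+S, β+n) = Gamma(89.7+82, 9.8+7) = Gamma(171.7, 16.8).
Var = α/β² = 171.7/16.8² = 0.6083.

0.6083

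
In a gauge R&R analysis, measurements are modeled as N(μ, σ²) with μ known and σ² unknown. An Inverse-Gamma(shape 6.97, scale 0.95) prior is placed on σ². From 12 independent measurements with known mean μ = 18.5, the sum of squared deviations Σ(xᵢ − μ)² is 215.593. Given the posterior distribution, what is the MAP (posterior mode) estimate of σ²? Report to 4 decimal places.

With known mean μ and an Inverse-Gamma(α, β) prior on σ², the Normal likelihood is conjugate: posterior is Inv-Gamma(α + n/2, β + Σ(xᵢ−μ)²/2).
Posterior: Inv-Gamma(6.97 + 12/2, 0.95 + 215.593/2) = Inv-Gamma(12.97, 108.7465).
Mode = β/(α+1) = 108.7465/13.97 = 7.7843.

7.7843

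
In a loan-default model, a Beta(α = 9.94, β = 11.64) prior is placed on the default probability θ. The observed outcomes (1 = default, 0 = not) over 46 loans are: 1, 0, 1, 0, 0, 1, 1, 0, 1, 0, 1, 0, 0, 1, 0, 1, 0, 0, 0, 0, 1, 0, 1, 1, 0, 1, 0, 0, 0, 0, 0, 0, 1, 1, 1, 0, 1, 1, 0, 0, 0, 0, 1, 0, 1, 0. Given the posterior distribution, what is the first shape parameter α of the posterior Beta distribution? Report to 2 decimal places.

28.94

The Beta prior is conjugate to a Binomial/Bernoulli likelihood; the update adds successes to α and failures to β.
Posterior: Beta(α+k, β+n−k) = Beta(9.94+19, 11.64+27) = Beta(28.94, 38.64).
Posterior α = 28.94.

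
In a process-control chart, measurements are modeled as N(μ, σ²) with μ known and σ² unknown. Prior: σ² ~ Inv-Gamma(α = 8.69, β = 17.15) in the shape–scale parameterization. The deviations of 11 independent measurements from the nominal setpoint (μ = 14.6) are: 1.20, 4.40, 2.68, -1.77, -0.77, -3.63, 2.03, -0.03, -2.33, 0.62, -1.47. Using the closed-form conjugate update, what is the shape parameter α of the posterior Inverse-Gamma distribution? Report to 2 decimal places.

With known mean μ and an Inverse-Gamma(α, β) prior on σ², the Normal likelihood is conjugate: posterior is Inv-Gamma(α + n/2, β + Σ(xᵢ−μ)²/2).
Σ(xᵢ−μ)² = (1.20)² + (4.40)² + (2.68)² + (-1.77)² + (-0.77)² + (-3.63)² + (2.03)² + (-0.03)² + (-2.33)² + (0.62)² + (-1.47)² = 56.9811.
Posterior: Inv-Gamma(8.69 + 11/2, 17.15 + 56.9811/2) = Inv-Gamma(14.19, 45.64055).
Posterior α = 14.19.

14.19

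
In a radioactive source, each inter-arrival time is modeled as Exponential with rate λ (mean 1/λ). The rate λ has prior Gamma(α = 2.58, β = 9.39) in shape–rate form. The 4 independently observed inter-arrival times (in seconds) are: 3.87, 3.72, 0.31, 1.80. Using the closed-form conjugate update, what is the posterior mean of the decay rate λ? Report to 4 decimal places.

0.3447

With a Gamma(shape α, rate β) prior on the exponential rate λ, the posterior after n observations with total T = Σxᵢ is Gamma(α+n, β+T).
Sum of observations T = 9.70 seconds; n = 4.
Posterior: Gamma(2.58+4, 9.39+9.70) = Gamma(6.58, 19.09).
Posterior mean of λ = α/β = 6.58/19.09 = 0.3447.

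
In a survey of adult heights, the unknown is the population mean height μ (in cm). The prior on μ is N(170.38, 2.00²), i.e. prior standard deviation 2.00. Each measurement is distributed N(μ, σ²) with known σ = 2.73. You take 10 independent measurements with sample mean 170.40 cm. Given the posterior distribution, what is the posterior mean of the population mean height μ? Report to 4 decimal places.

170.3969

For Normal data with known variance σ², a Normal(μ₀, σ₀²) prior on μ is conjugate. Posterior precision = 1/σ₀² + n/σ²; posterior mean is the precision-weighted average of μ₀ and x̄.
n·x̄ = 10·170.40 = 1704.
σ₀² = 2.00² = 4, σ² = 2.73² = 7.4529; σ² + n·σ₀² = 7.4529 + 10·4 = 47.4529.
Posterior mean = (μ₀/σ₀² + n·x̄/σ²)/(1/σ₀² + n/σ²) = (σ²·μ₀ + σ₀²·n·x̄)/(σ² + n·σ₀²) = (7.4529·170.38 + 4·1704)/47.4529 = 8085.825102/47.4529 = 170.3969.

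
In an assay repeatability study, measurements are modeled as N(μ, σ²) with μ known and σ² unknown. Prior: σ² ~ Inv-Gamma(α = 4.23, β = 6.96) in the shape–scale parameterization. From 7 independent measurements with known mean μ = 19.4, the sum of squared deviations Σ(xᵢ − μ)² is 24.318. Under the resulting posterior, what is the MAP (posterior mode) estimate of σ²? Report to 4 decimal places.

2.1900

With known mean μ and an Inverse-Gamma(α, β) prior on σ², the Normal likelihood is conjugate: posterior is Inv-Gamma(α + n/2, β + Σ(xᵢ−μ)²/2).
Posterior: Inv-Gamma(4.23 + 7/2, 6.96 + 24.318/2) = Inv-Gamma(7.73, 19.1190).
Mode = β/(α+1) = 19.1190/8.73 = 2.1900.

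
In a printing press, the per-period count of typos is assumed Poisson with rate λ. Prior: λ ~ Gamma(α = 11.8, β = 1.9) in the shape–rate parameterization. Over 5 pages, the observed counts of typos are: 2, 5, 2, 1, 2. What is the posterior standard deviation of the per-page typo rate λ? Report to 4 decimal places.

With a Gamma(shape α, rate β) prior, the Poisson likelihood is conjugate: the posterior is Gamma(α + ΣXᵢ, β + n).
Sum of counts S = 12 over n = 5 pages.
Posterior: Gamma(α+S, β+n) = Gamma(11.8+12, 1.9+5) = Gamma(23.8, 6.9).
SD = √α/β = √23.8/6.9 = 0.7070.

0.7070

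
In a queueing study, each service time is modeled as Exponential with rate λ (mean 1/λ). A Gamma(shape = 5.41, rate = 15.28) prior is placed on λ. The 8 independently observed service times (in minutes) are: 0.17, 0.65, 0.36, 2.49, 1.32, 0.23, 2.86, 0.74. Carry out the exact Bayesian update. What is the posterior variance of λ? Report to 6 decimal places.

0.023088

With a Gamma(shape α, rate β) prior on the exponential rate λ, the posterior after n observations with total T = Σxᵢ is Gamma(α+n, β+T).
Sum of observations T = 8.82 minutes; n = 8.
Posterior: Gamma(5.41+8, 15.28+8.82) = Gamma(13.41, 24.10).
Var = α/β² = 0.023088.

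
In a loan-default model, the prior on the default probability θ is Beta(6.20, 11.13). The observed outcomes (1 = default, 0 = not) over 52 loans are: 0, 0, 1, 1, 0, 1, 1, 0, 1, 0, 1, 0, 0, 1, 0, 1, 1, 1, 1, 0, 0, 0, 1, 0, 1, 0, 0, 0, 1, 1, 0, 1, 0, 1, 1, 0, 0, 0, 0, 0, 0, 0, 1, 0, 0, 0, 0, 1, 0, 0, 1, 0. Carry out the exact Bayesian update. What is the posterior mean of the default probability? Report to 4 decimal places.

0.3923

The Beta prior is conjugate to a Binomial/Bernoulli likelihood; the update adds successes to α and failures to β.
Posterior: Beta(α+k, β+n−k) = Beta(6.20+21, 11.13+31) = Beta(27.20, 42.13).
Posterior mean = α/(α+β) = 27.20/69.33 = 0.3923.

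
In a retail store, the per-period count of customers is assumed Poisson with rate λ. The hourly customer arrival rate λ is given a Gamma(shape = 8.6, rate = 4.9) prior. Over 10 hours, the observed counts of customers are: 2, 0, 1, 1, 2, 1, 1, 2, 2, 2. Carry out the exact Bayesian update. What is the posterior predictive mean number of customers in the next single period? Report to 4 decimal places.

1.5168

With a Gamma(shape α, rate β) prior, the Poisson likelihood is conjugate: the posterior is Gamma(α + ΣXᵢ, β + n).
Sum of counts S = 14 over n = 10 hours.
Posterior: Gamma(α+S, β+n) = Gamma(8.6+14, 4.9+10) = Gamma(22.6, 14.9).
The predictive distribution for one future period is NegBinom with mean α/β = 1.5168.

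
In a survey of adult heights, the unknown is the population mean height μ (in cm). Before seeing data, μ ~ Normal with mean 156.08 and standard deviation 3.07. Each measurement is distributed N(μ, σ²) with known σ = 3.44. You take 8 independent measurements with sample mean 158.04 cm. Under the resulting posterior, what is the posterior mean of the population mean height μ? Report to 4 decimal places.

For Normal data with known variance σ², a Normal(μ₀, σ₀²) prior on μ is conjugate. Posterior precision = 1/σ₀² + n/σ²; posterior mean is the precision-weighted average of μ₀ and x̄.
n·x̄ = 8·158.04 = 1264.32.
σ₀² = 3.07² = 9.4249, σ² = 3.44² = 11.8336; σ² + n·σ₀² = 11.8336 + 8·9.4249 = 87.2328.
Posterior mean = (μ₀/σ₀² + n·x̄/σ²)/(1/σ₀² + n/σ²) = (σ²·μ₀ + σ₀²·n·x̄)/(σ² + n·σ₀²) = (11.8336·156.08 + 9.4249·1264.32)/87.2328 = 13763.077856/87.2328 = 157.7741.

157.7741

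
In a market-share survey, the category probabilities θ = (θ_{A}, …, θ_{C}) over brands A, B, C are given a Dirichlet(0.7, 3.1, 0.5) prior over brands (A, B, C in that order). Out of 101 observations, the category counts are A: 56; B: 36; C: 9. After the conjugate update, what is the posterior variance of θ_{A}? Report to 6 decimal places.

The Dirichlet prior is conjugate to the Multinomial likelihood: each posterior αⱼ = prior αⱼ + observed count nⱼ.
Posterior concentration: (56.7, 39.1, 9.5), total = 105.3.
Var[θ_j] = α_j(Σα−α_j)/((Σα)²(Σα+1)) = 56.7·48.6/(105.3²·106.3) = 0.002338.

0.002338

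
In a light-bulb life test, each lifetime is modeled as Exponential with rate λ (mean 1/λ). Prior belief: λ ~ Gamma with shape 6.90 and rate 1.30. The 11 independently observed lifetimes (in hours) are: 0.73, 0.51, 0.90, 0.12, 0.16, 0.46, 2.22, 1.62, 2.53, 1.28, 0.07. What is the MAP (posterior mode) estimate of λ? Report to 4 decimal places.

With a Gamma(shape α, rate β) prior on the exponential rate λ, the posterior after n observations with total T = Σxᵢ is Gamma(α+n, β+T).
Sum of observations T = 10.60 hours; n = 11.
Posterior: Gamma(6.90+11, 1.30+10.60) = Gamma(17.90, 11.90).
Mode = (α−1)/β = 1.4202.

1.4202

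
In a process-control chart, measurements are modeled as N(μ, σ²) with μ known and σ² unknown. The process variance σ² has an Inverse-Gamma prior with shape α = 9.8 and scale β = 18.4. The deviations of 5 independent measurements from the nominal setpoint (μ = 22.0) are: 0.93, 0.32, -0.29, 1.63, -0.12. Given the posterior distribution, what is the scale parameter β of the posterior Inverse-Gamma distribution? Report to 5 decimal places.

20.26135

With known mean μ and an Inverse-Gamma(α, β) prior on σ², the Normal likelihood is conjugate: posterior is Inv-Gamma(α + n/2, β + Σ(xᵢ−μ)²/2).
Σ(xᵢ−μ)² = (0.93)² + (0.32)² + (-0.29)² + (1.63)² + (-0.12)² = 3.7227.
Posterior: Inv-Gamma(9.8 + 5/2, 18.4 + 3.7227/2) = Inv-Gamma(12.30, 20.26135).
Posterior β = 20.26135.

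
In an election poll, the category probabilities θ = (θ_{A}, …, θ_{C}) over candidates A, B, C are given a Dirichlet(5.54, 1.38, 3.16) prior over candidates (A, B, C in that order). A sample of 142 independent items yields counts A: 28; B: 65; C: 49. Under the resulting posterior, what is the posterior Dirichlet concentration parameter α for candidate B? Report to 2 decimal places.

The Dirichlet prior is conjugate to the Multinomial likelihood: each posterior αⱼ = prior αⱼ + observed count nⱼ.
Posterior concentration: (33.54, 66.38, 52.16), total = 152.08.
α_{B} = 1.38 + 65 = 66.38.

66.38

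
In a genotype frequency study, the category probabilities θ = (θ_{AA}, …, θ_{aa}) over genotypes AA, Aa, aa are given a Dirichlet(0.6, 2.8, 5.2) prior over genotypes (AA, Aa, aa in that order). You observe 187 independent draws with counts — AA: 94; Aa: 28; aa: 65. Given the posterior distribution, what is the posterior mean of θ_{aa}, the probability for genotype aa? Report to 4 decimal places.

The Dirichlet prior is conjugate to the Multinomial likelihood: each posterior αⱼ = prior αⱼ + observed count nⱼ.
Posterior concentration: (94.6, 30.8, 70.2), total = 195.6.
E[θ_{aa}|data] = α_{aa}/Σα = 70.2/195.6 = 0.3589.

0.3589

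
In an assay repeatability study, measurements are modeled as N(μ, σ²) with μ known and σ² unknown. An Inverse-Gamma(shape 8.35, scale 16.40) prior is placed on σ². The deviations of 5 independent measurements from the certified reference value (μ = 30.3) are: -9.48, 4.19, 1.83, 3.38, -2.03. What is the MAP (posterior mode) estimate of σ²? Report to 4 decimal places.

6.7140

With known mean μ and an Inverse-Gamma(α, β) prior on σ², the Normal likelihood is conjugate: posterior is Inv-Gamma(α + n/2, β + Σ(xᵢ−μ)²/2).
Σ(xᵢ−μ)² = (-9.48)² + (4.19)² + (1.83)² + (3.38)² + (-2.03)² = 126.3207.
Posterior: Inv-Gamma(8.35 + 5/2, 16.40 + 126.3207/2) = Inv-Gamma(10.85, 79.56035).
Mode = β/(α+1) = 79.56035/11.85 = 6.7140.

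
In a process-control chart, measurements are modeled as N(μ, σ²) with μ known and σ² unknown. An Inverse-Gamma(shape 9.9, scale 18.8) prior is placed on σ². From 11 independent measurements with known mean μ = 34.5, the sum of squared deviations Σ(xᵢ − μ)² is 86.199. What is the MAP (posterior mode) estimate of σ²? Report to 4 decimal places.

3.7744

With known mean μ and an Inverse-Gamma(α, β) prior on σ², the Normal likelihood is conjugate: posterior is Inv-Gamma(α + n/2, β + Σ(xᵢ−μ)²/2).
Posterior: Inv-Gamma(9.9 + 11/2, 18.8 + 86.199/2) = Inv-Gamma(15.40, 61.8995).
Mode = β/(α+1) = 61.8995/16.40 = 3.7744.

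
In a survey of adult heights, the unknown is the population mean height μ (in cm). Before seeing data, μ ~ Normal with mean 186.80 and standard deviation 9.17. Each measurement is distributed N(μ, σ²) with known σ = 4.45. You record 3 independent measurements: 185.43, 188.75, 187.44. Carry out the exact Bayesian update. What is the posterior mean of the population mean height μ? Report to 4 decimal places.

187.1771

For Normal data with known variance σ², a Normal(μ₀, σ₀²) prior on μ is conjugate. Posterior precision = 1/σ₀² + n/σ²; posterior mean is the precision-weighted average of μ₀ and x̄.
Σxᵢ = 185.43 + 188.75 + 187.44 = 561.62, so n·x̄ = 561.62.
σ₀² = 9.17² = 84.0889, σ² = 4.45² = 19.8025; σ² + n·σ₀² = 19.8025 + 3·84.0889 = 272.0692.
Posterior mean = (μ₀/σ₀² + n·x̄/σ²)/(1/σ₀² + n/σ²) = (σ²·μ₀ + σ₀²·n·x̄)/(σ² + n·σ₀²) = (19.8025·186.80 + 84.0889·561.62)/272.0692 = 50925.115018/272.0692 = 187.1771.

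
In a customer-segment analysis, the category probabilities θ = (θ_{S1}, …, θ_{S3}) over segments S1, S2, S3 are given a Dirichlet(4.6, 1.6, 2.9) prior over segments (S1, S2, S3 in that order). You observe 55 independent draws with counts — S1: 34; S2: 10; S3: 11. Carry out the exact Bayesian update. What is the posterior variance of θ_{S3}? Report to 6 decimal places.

The Dirichlet prior is conjugate to the Multinomial likelihood: each posterior αⱼ = prior αⱼ + observed count nⱼ.
Posterior concentration: (38.6, 11.6, 13.9), total = 64.1.
Var[θ_j] = α_j(Σα−α_j)/((Σα)²(Σα+1)) = 13.9·50.2/(64.1²·65.1) = 0.002609.

0.002609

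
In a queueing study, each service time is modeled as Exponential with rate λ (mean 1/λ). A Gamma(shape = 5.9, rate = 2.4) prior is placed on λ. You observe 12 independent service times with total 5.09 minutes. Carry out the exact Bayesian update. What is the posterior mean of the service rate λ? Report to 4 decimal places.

2.3899

With a Gamma(shape α, rate β) prior on the exponential rate λ, the posterior after n observations with total T = Σxᵢ is Gamma(α+n, β+T).
Posterior: Gamma(5.9+12, 2.4+5.09) = Gamma(17.9, 7.49).
Posterior mean of λ = α/β = 17.9/7.49 = 2.3899.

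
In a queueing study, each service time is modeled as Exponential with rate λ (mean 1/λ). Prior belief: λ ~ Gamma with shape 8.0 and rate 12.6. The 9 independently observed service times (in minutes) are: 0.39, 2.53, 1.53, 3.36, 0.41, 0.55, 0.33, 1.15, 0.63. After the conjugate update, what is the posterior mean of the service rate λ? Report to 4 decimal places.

0.7240

With a Gamma(shape α, rate β) prior on the exponential rate λ, the posterior after n observations with total T = Σxᵢ is Gamma(α+n, β+T).
Sum of observations T = 10.88 minutes; n = 9.
Posterior: Gamma(8.0+9, 12.6+10.88) = Gamma(17.0, 23.48).
Posterior mean of λ = α/β = 17.0/23.48 = 0.7240.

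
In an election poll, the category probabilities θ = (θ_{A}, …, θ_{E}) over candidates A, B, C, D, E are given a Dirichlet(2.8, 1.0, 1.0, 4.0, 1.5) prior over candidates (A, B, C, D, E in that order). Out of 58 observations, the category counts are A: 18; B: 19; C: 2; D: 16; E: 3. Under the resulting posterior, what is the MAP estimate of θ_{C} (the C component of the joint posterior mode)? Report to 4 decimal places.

0.0316

The Dirichlet prior is conjugate to the Multinomial likelihood: each posterior αⱼ = prior αⱼ + observed count nⱼ.
Posterior concentration: (20.8, 20.0, 3.0, 20.0, 4.5), total = 68.3.
Joint mode component: (α_{C}−1)/(Σα−K) = 2.0/63.3 = 0.0316.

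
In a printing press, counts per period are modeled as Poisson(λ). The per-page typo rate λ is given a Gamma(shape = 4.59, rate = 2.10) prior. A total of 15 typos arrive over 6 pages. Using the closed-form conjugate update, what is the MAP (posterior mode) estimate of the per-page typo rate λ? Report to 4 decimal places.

With a Gamma(shape α, rate β) prior, the Poisson likelihood is conjugate: the posterior is Gamma(α + ΣXᵢ, β + n).
Posterior: Gamma(α+S, β+n) = Gamma(4.59+15, 2.10+6) = Gamma(19.59, 8.10).
Mode of Gamma(α,β) for α≥1 is (α−1)/β = 18.59/8.10 = 2.2951.

2.2951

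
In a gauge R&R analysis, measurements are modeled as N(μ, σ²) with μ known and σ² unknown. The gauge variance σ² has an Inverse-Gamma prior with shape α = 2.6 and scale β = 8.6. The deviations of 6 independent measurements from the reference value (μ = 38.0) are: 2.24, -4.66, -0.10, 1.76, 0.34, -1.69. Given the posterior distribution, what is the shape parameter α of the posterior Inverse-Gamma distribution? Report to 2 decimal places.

With known mean μ and an Inverse-Gamma(α, β) prior on σ², the Normal likelihood is conjugate: posterior is Inv-Gamma(α + n/2, β + Σ(xᵢ−μ)²/2).
Σ(xᵢ−μ)² = (2.24)² + (-4.66)² + (-0.10)² + (1.76)² + (0.34)² + (-1.69)² = 32.8125.
Posterior: Inv-Gamma(2.6 + 6/2, 8.6 + 32.8125/2) = Inv-Gamma(5.60, 25.00625).
Posterior α = 5.60.

5.60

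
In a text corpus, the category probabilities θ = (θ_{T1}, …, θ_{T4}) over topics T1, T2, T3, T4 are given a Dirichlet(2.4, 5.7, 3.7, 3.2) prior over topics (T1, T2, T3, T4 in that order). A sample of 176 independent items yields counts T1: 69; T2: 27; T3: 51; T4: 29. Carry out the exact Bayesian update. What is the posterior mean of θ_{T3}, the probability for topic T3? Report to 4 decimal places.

The Dirichlet prior is conjugate to the Multinomial likelihood: each posterior αⱼ = prior αⱼ + observed count nⱼ.
Posterior concentration: (71.4, 32.7, 54.7, 32.2), total = 191.0.
E[θ_{T3}|data] = α_{T3}/Σα = 54.7/191.0 = 0.2864.

0.2864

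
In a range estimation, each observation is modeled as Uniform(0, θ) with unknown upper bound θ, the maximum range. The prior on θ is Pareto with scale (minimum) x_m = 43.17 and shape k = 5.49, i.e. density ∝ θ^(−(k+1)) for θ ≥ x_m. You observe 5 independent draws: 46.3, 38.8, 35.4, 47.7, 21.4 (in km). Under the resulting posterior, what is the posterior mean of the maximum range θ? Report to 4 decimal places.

A Pareto(scale x_m, shape k) prior on the upper bound θ of Uniform(0, θ) is conjugate: posterior is Pareto(max(x_m, max xᵢ), k + n).
Sample maximum = 47.7; prior scale x_m = 43.17 → posterior scale = max = 47.70.
Posterior shape = 5.49 + 5 = 10.49.
E[θ|data] = k·x_m/(k−1) = 10.49·47.70/9.49 = 52.7263.

52.7263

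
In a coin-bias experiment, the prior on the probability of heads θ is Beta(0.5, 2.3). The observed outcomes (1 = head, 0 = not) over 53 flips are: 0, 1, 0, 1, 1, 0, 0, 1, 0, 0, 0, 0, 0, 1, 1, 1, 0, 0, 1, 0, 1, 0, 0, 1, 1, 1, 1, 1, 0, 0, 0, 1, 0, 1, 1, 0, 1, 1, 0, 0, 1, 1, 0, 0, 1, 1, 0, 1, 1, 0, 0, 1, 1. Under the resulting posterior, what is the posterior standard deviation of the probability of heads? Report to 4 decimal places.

0.0663

The Beta prior is conjugate to a Binomial/Bernoulli likelihood; the update adds successes to α and failures to β.
Posterior: Beta(α+k, β+n−k) = Beta(0.5+27, 2.3+26) = Beta(27.5, 28.3).
Var = αβ/((α+β)²(α+β+1)) = 27.5·28.3/(55.8²·56.8) = 0.00440050; SD = √0.00440050 = 0.0663.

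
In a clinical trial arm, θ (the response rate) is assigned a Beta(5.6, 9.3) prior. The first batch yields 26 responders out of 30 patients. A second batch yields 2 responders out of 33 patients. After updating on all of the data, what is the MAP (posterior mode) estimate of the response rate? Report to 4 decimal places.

0.4295

The Beta prior is conjugate to a Binomial/Bernoulli likelihood; the update adds successes to α and failures to β.
After batch 1: Beta(5.6+26, 9.3+4) = Beta(31.6, 13.3).
After batch 2: Beta(31.6+2, 13.3+31) = Beta(33.6, 44.3).
Mode of Beta(a,b) for a,b>1 is (a−1)/(a+b−2) = 32.6/75.9 = 0.4295.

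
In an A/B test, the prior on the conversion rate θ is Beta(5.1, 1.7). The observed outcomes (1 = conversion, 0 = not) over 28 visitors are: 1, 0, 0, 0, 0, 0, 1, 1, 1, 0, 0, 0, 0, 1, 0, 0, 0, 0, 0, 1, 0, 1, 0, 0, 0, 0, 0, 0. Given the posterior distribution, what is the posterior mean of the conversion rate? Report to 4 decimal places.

0.3477

The Beta prior is conjugate to a Binomial/Bernoulli likelihood; the update adds successes to α and failures to β.
Posterior: Beta(α+k, β+n−k) = Beta(5.1+7, 1.7+21) = Beta(12.1, 22.7).
Posterior mean = α/(α+β) = 12.1/34.8 = 0.3477.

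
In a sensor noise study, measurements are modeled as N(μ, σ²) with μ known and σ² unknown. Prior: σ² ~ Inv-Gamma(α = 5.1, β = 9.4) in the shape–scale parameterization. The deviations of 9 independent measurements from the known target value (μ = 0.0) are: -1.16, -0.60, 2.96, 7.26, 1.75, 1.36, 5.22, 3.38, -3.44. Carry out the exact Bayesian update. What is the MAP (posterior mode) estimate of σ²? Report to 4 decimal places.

6.4808

With known mean μ and an Inverse-Gamma(α, β) prior on σ², the Normal likelihood is conjugate: posterior is Inv-Gamma(α + n/2, β + Σ(xᵢ−μ)²/2).
Σ(xᵢ−μ)² = (-1.16)² + (-0.60)² + (2.96)² + (7.26)² + (1.75)² + (1.36)² + (5.22)² + (3.38)² + (-3.44)² = 118.5933.
Posterior: Inv-Gamma(5.1 + 9/2, 9.4 + 118.5933/2) = Inv-Gamma(9.60, 68.69665).
Mode = β/(α+1) = 68.69665/10.60 = 6.4808.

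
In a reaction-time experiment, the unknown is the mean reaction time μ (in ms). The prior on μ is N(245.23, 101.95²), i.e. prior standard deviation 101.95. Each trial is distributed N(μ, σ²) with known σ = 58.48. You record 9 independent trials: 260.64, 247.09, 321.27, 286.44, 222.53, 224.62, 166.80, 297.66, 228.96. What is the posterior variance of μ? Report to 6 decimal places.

For Normal data with known variance σ², a Normal(μ₀, σ₀²) prior on μ is conjugate. Posterior precision = 1/σ₀² + n/σ²; posterior mean is the precision-weighted average of μ₀ and x̄.
σ₀² = 101.95² = 10393.8025, σ² = 58.48² = 3419.9104; σ² + n·σ₀² = 3419.9104 + 9·10393.8025 = 96964.1329.
Posterior precision = 1/σ₀² + n/σ² = 1/10393.8025 + 9/3419.9104 = (σ² + n·σ₀²)/(σ₀²σ²) = 96964.1329/(10393.8025·3419.9104); posterior variance σₙ² = σ₀²σ²/(σ² + n·σ₀²) = 10393.8025·3419.9104/96964.1329 = 366.587853.

366.587853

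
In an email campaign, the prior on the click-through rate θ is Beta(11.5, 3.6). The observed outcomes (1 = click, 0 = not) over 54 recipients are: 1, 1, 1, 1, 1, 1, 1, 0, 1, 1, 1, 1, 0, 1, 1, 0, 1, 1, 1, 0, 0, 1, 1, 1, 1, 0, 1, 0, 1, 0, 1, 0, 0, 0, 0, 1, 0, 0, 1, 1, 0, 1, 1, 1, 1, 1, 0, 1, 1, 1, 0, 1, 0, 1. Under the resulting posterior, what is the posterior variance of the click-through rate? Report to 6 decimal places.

0.003065

The Beta prior is conjugate to a Binomial/Bernoulli likelihood; the update adds successes to α and failures to β.
Posterior: Beta(α+k, β+n−k) = Beta(11.5+36, 3.6+18) = Beta(47.5, 21.6).
Var = αβ/((α+β)²(α+β+1)) = 47.5·21.6/(69.1²·70.1) = 0.003065.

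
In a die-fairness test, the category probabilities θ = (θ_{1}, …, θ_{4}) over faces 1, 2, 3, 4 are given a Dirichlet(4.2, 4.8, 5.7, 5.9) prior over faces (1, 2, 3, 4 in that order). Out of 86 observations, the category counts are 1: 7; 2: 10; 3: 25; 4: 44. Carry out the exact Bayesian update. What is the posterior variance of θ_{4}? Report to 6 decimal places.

The Dirichlet prior is conjugate to the Multinomial likelihood: each posterior αⱼ = prior αⱼ + observed count nⱼ.
Posterior concentration: (11.2, 14.8, 30.7, 49.9), total = 106.6.
Var[θ_j] = α_j(Σα−α_j)/((Σα)²(Σα+1)) = 49.9·56.7/(106.6²·107.6) = 0.002314.

0.002314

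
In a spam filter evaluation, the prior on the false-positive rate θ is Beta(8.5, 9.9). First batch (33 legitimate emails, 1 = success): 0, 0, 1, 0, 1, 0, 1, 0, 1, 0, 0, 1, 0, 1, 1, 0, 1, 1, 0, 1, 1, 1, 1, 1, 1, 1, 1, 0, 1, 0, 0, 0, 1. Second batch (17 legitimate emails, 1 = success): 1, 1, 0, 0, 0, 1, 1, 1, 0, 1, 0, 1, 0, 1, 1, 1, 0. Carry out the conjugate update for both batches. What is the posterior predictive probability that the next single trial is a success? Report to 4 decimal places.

0.5482

The Beta prior is conjugate to a Binomial/Bernoulli likelihood; the update adds successes to α and failures to β.
After batch 1: Beta(8.5+19, 9.9+14) = Beta(27.5, 23.9).
After batch 2: Beta(27.5+10, 23.9+7) = Beta(37.5, 30.9).
For a single future Bernoulli trial, P(success | data) = α/(α+β) = 0.5482.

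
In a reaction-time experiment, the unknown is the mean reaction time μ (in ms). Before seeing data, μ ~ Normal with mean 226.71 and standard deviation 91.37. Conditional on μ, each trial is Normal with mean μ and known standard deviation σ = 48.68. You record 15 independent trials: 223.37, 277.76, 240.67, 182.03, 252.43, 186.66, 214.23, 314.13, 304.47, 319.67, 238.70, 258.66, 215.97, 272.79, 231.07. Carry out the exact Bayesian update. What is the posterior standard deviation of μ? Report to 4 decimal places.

12.4519

For Normal data with known variance σ², a Normal(μ₀, σ₀²) prior on μ is conjugate. Posterior precision = 1/σ₀² + n/σ²; posterior mean is the precision-weighted average of μ₀ and x̄.
σ₀² = 91.37² = 8348.4769, σ² = 48.68² = 2369.7424; σ² + n·σ₀² = 2369.7424 + 15·8348.4769 = 127596.8959.
Posterior precision = 1/σ₀² + n/σ² = 1/8348.4769 + 15/2369.7424 = (σ² + n·σ₀²)/(σ₀²σ²) = 127596.8959/(8348.4769·2369.7424); posterior variance σₙ² = σ₀²σ²/(σ² + n·σ₀²) = 8348.4769·2369.7424/127596.8959 = 155.048754.
Posterior SD = √σₙ² = √(8348.4769·2369.7424/127596.8959) = 12.4519.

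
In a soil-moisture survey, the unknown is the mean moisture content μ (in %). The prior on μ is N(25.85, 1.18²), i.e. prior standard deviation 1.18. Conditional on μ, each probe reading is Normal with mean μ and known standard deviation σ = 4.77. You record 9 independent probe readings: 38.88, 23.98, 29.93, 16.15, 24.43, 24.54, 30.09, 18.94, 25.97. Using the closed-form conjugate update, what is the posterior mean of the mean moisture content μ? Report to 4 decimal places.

For Normal data with known variance σ², a Normal(μ₀, σ₀²) prior on μ is conjugate. Posterior precision = 1/σ₀² + n/σ²; posterior mean is the precision-weighted average of μ₀ and x̄.
Σxᵢ = 38.88 + 23.98 + 29.93 + 16.15 + 24.43 + 24.54 + 30.09 + 18.94 + 25.97 = 232.91, so n·x̄ = 232.91.
σ₀² = 1.18² = 1.3924, σ² = 4.77² = 22.7529; σ² + n·σ₀² = 22.7529 + 9·1.3924 = 35.2845.
Posterior mean = (μ₀/σ₀² + n·x̄/σ²)/(1/σ₀² + n/σ²) = (σ²·μ₀ + σ₀²·n·x̄)/(σ² + n·σ₀²) = (22.7529·25.85 + 1.3924·232.91)/35.2845 = 912.466349/35.2845 = 25.8603.

25.8603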